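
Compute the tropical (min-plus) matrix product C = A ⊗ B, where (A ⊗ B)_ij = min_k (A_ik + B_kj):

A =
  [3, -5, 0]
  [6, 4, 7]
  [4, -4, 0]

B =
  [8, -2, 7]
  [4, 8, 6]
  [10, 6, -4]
A ⊗ B =
  [-1, 1, -4]
  [8, 4, 3]
  [0, 2, -4]

Apply the min-plus product entry-by-entry:
  C[0][0] = min over k of (A[0][0] + B[0][0] = 3 + 8 = 11, A[0][1] + B[1][0] = -5 + 4 = -1, A[0][2] + B[2][0] = 0 + 10 = 10) = -1 (attained at k = 1)
  C[0][1] = min over k of (A[0][0] + B[0][1] = 3 + -2 = 1, A[0][1] + B[1][1] = -5 + 8 = 3, A[0][2] + B[2][1] = 0 + 6 = 6) = 1 (attained at k = 0)
  C[0][2] = min over k of (A[0][0] + B[0][2] = 3 + 7 = 10, A[0][1] + B[1][2] = -5 + 6 = 1, A[0][2] + B[2][2] = 0 + -4 = -4) = -4 (attained at k = 2)
  C[1][0] = min over k of (A[1][0] + B[0][0] = 6 + 8 = 14, A[1][1] + B[1][0] = 4 + 4 = 8, A[1][2] + B[2][0] = 7 + 10 = 17) = 8 (attained at k = 1)
  C[1][1] = min over k of (A[1][0] + B[0][1] = 6 + -2 = 4, A[1][1] + B[1][1] = 4 + 8 = 12, A[1][2] + B[2][1] = 7 + 6 = 13) = 4 (attained at k = 0)
  C[1][2] = min over k of (A[1][0] + B[0][2] = 6 + 7 = 13, A[1][1] + B[1][2] = 4 + 6 = 10, A[1][2] + B[2][2] = 7 + -4 = 3) = 3 (attained at k = 2)
  C[2][0] = min over k of (A[2][0] + B[0][0] = 4 + 8 = 12, A[2][1] + B[1][0] = -4 + 4 = 0, A[2][2] + B[2][0] = 0 + 10 = 10) = 0 (attained at k = 1)
  C[2][1] = min over k of (A[2][0] + B[0][1] = 4 + -2 = 2, A[2][1] + B[1][1] = -4 + 8 = 4, A[2][2] + B[2][1] = 0 + 6 = 6) = 2 (attained at k = 0)
  C[2][2] = min over k of (A[2][0] + B[0][2] = 4 + 7 = 11, A[2][1] + B[1][2] = -4 + 6 = 2, A[2][2] + B[2][2] = 0 + -4 = -4) = -4 (attained at k = 2)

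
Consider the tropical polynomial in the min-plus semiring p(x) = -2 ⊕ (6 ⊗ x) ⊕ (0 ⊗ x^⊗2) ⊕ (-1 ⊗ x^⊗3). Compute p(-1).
p(-1) = -4

A tropical monomial a ⊗ x^⊗i evaluates to a + i · x. Evaluating each term at x = -1:
  Term 0 contributes -2 + 0 · -1 = -2
  Term 1 contributes 6 + 1 · -1 = 5
  Term 2 contributes 0 + 2 · -1 = -2
  Term 3 contributes -1 + 3 · -1 = -4
p(-1) = ⊕ of these = min[-2, 5, -2, -4] = -4.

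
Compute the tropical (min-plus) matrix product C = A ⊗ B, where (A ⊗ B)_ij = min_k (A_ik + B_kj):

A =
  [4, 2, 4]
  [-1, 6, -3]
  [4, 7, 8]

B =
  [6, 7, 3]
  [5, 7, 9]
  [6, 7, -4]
A ⊗ B =
  [7, 9, 0]
  [3, 4, -7]
  [10, 11, 4]

Apply the min-plus product entry-by-entry:
  C[0][0] = min over k of (A[0][0] + B[0][0] = 4 + 6 = 10, A[0][1] + B[1][0] = 2 + 5 = 7, A[0][2] + B[2][0] = 4 + 6 = 10) = 7 (attained at k = 1)
  C[0][1] = min over k of (A[0][0] + B[0][1] = 4 + 7 = 11, A[0][1] + B[1][1] = 2 + 7 = 9, A[0][2] + B[2][1] = 4 + 7 = 11) = 9 (attained at k = 1)
  C[0][2] = min over k of (A[0][0] + B[0][2] = 4 + 3 = 7, A[0][1] + B[1][2] = 2 + 9 = 11, A[0][2] + B[2][2] = 4 + -4 = 0) = 0 (attained at k = 2)
  C[1][0] = min over k of (A[1][0] + B[0][0] = -1 + 6 = 5, A[1][1] + B[1][0] = 6 + 5 = 11, A[1][2] + B[2][0] = -3 + 6 = 3) = 3 (attained at k = 2)
  C[1][1] = min over k of (A[1][0] + B[0][1] = -1 + 7 = 6, A[1][1] + B[1][1] = 6 + 7 = 13, A[1][2] + B[2][1] = -3 + 7 = 4) = 4 (attained at k = 2)
  C[1][2] = min over k of (A[1][0] + B[0][2] = -1 + 3 = 2, A[1][1] + B[1][2] = 6 + 9 = 15, A[1][2] + B[2][2] = -3 + -4 = -7) = -7 (attained at k = 2)
  C[2][0] = min over k of (A[2][0] + B[0][0] = 4 + 6 = 10, A[2][1] + B[1][0] = 7 + 5 = 12, A[2][2] + B[2][0] = 8 + 6 = 14) = 10 (attained at k = 0)
  C[2][1] = min over k of (A[2][0] + B[0][1] = 4 + 7 = 11, A[2][1] + B[1][1] = 7 + 7 = 14, A[2][2] + B[2][1] = 8 + 7 = 15) = 11 (attained at k = 0)
  C[2][2] = min over k of (A[2][0] + B[0][2] = 4 + 3 = 7, A[2][1] + B[1][2] = 7 + 9 = 16, A[2][2] + B[2][2] = 8 + -4 = 4) = 4 (attained at k = 2)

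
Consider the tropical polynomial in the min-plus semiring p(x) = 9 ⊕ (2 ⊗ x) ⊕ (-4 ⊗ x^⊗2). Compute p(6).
p(6) = 8

A tropical monomial a ⊗ x^⊗i evaluates to a + i · x. Evaluating each term at x = 6:
  Term 0 contributes 9 + 0 · 6 = 9
  Term 1 contributes 2 + 1 · 6 = 8
  Term 2 contributes -4 + 2 · 6 = 8
p(6) = ⊕ of these = min[9, 8, 8] = 8.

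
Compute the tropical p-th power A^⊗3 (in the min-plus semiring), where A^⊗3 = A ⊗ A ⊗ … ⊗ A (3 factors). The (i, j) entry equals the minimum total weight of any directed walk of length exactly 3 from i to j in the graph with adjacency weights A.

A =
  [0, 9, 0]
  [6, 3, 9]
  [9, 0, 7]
A^⊗3 =
  [0, 0, 0]
  [6, 6, 6]
  [6, 6, 6]

Each entry (A^⊗3)_ij equals the minimum over all length-3 walks i = v_0 → v_1 → … → v_3 = j of Σ_t A[v_t][v_{t+1}]. For example, for (i, j) = (0, 2) we minimise over 9 possible intermediate vertex sequences; the minimum is 0, attained along the walk 0 → 0 → 0 → 2.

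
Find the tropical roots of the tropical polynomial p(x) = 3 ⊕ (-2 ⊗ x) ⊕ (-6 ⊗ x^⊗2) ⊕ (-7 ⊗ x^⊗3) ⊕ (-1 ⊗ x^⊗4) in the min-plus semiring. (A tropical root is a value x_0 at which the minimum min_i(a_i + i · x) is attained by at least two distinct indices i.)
Roots: {-6, 1, 4, 5}

Each tropical root is a break point of the lower envelope of the lines y = a_i + i · x (there are 5 lines, with slopes 0, 1, ..., 4). Only the lines that attain the minimum somewhere contribute to roots; other lines are dominated. Here the surviving (envelope) indices are i = 4, i = 3, i = 2, i = 1, i = 0.
Intersections between consecutive envelope lines give the roots: for adjacent envelope indices i < j the intersection is x = (a_i − a_j) / (j − i). Reading off the sorted break points: {-6, 1, 4, 5}.
Verification: at each break x_0, at least two indices attain the minimum of min_i(a_i + i · x_0).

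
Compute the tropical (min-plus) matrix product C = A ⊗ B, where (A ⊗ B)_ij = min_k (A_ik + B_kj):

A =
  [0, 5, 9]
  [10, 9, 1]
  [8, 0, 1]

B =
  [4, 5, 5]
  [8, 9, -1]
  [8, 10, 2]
A ⊗ B =
  [4, 5, 4]
  [9, 11, 3]
  [8, 9, -1]

Apply the min-plus product entry-by-entry:
  C[0][0] = min over k of (A[0][0] + B[0][0] = 0 + 4 = 4, A[0][1] + B[1][0] = 5 + 8 = 13, A[0][2] + B[2][0] = 9 + 8 = 17) = 4 (attained at k = 0)
  C[0][1] = min over k of (A[0][0] + B[0][1] = 0 + 5 = 5, A[0][1] + B[1][1] = 5 + 9 = 14, A[0][2] + B[2][1] = 9 + 10 = 19) = 5 (attained at k = 0)
  C[0][2] = min over k of (A[0][0] + B[0][2] = 0 + 5 = 5, A[0][1] + B[1][2] = 5 + -1 = 4, A[0][2] + B[2][2] = 9 + 2 = 11) = 4 (attained at k = 1)
  C[1][0] = min over k of (A[1][0] + B[0][0] = 10 + 4 = 14, A[1][1] + B[1][0] = 9 + 8 = 17, A[1][2] + B[2][0] = 1 + 8 = 9) = 9 (attained at k = 2)
  C[1][1] = min over k of (A[1][0] + B[0][1] = 10 + 5 = 15, A[1][1] + B[1][1] = 9 + 9 = 18, A[1][2] + B[2][1] = 1 + 10 = 11) = 11 (attained at k = 2)
  C[1][2] = min over k of (A[1][0] + B[0][2] = 10 + 5 = 15, A[1][1] + B[1][2] = 9 + -1 = 8, A[1][2] + B[2][2] = 1 + 2 = 3) = 3 (attained at k = 2)
  C[2][0] = min over k of (A[2][0] + B[0][0] = 8 + 4 = 12, A[2][1] + B[1][0] = 0 + 8 = 8, A[2][2] + B[2][0] = 1 + 8 = 9) = 8 (attained at k = 1)
  C[2][1] = min over k of (A[2][0] + B[0][1] = 8 + 5 = 13, A[2][1] + B[1][1] = 0 + 9 = 9, A[2][2] + B[2][1] = 1 + 10 = 11) = 9 (attained at k = 1)
  C[2][2] = min over k of (A[2][0] + B[0][2] = 8 + 5 = 13, A[2][1] + B[1][2] = 0 + -1 = -1, A[2][2] + B[2][2] = 1 + 2 = 3) = -1 (attained at k = 1)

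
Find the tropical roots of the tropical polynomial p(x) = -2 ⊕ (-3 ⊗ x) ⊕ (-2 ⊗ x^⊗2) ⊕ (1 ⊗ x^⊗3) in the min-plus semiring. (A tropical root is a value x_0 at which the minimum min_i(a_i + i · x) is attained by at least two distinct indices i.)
Roots: {-3, -1, 1}

Each tropical root is a break point of the lower envelope of the lines y = a_i + i · x (there are 4 lines, with slopes 0, 1, ..., 3). Only the lines that attain the minimum somewhere contribute to roots; other lines are dominated. Here the surviving (envelope) indices are i = 3, i = 2, i = 1, i = 0.
Intersections between consecutive envelope lines give the roots: for adjacent envelope indices i < j the intersection is x = (a_i − a_j) / (j − i). Reading off the sorted break points: {-3, -1, 1}.
Verification: at each break x_0, at least two indices attain the minimum of min_i(a_i + i · x_0).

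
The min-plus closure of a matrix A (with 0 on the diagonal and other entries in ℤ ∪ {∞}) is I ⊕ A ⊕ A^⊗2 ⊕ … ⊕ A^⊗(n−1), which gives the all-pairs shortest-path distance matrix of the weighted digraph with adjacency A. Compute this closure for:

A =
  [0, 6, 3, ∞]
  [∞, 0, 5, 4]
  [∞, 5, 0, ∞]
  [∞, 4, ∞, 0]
Closure =
  [0, 6, 3, 10]
  [∞, 0, 5, 4]
  [∞, 5, 0, 9]
  [∞, 4, 9, 0]

This is the Floyd-Warshall all-pairs shortest-path computation. For each intermediate vertex k = 0, 1, …, 3, update dist[i][j] ← min(dist[i][j], dist[i][k] + dist[k][j]). The final matrix gives, for each (i, j), the minimum total weight of any directed path from i to j (possibly empty when i = j).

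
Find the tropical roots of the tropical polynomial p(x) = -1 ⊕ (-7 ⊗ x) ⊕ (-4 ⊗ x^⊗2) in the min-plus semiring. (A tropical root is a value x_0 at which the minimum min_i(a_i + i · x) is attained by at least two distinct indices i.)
Roots: {-3, 6}

Each tropical root is a break point of the lower envelope of the lines y = a_i + i · x (there are 3 lines, with slopes 0, 1, ..., 2). Only the lines that attain the minimum somewhere contribute to roots; other lines are dominated. Here the surviving (envelope) indices are i = 2, i = 1, i = 0.
Intersections between consecutive envelope lines give the roots: for adjacent envelope indices i < j the intersection is x = (a_i − a_j) / (j − i). Reading off the sorted break points: {-3, 6}.
Verification: at each break x_0, at least two indices attain the minimum of min_i(a_i + i · x_0).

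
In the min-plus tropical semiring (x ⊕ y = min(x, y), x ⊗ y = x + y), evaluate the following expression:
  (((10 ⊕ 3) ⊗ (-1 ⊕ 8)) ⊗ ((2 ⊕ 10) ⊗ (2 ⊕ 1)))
(((10 ⊕ 3) ⊗ (-1 ⊕ 8)) ⊗ ((2 ⊕ 10) ⊗ (2 ⊕ 1))) = 5

Expand innermost to outermost. Recall ⊕ takes the minimum of its arguments and ⊗ takes their sum. Working out the expression (((10 ⊕ 3) ⊗ (-1 ⊕ 8)) ⊗ ((2 ⊕ 10) ⊗ (2 ⊕ 1))) gives 5.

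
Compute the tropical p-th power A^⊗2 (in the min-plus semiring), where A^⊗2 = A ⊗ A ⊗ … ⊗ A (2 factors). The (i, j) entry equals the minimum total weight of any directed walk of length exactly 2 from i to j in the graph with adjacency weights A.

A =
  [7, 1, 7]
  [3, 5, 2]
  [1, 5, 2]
A^⊗2 =
  [4, 6, 3]
  [3, 4, 4]
  [3, 2, 4]

Each entry (A^⊗2)_ij equals the minimum over all length-2 walks i = v_0 → v_1 → … → v_2 = j of Σ_t A[v_t][v_{t+1}]. For example, for (i, j) = (0, 2) we minimise over 3 possible intermediate vertex sequences; the minimum is 3, attained along the walk 0 → 1 → 2.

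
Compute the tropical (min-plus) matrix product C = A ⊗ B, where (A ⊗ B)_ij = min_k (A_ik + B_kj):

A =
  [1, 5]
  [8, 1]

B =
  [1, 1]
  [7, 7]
A ⊗ B =
  [2, 2]
  [8, 8]

Apply the min-plus product entry-by-entry:
  C[0][0] = min over k of (A[0][0] + B[0][0] = 1 + 1 = 2, A[0][1] + B[1][0] = 5 + 7 = 12) = 2 (attained at k = 0)
  C[0][1] = min over k of (A[0][0] + B[0][1] = 1 + 1 = 2, A[0][1] + B[1][1] = 5 + 7 = 12) = 2 (attained at k = 0)
  C[1][0] = min over k of (A[1][0] + B[0][0] = 8 + 1 = 9, A[1][1] + B[1][0] = 1 + 7 = 8) = 8 (attained at k = 1)
  C[1][1] = min over k of (A[1][0] + B[0][1] = 8 + 1 = 9, A[1][1] + B[1][1] = 1 + 7 = 8) = 8 (attained at k = 1)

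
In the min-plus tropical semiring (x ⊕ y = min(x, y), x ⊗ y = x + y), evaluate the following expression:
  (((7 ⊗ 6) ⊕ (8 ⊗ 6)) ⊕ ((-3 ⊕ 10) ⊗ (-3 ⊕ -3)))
(((7 ⊗ 6) ⊕ (8 ⊗ 6)) ⊕ ((-3 ⊕ 10) ⊗ (-3 ⊕ -3))) = -6

Expand innermost to outermost. Recall ⊕ takes the minimum of its arguments and ⊗ takes their sum. Working out the expression (((7 ⊗ 6) ⊕ (8 ⊗ 6)) ⊕ ((-3 ⊕ 10) ⊗ (-3 ⊕ -3))) gives -6.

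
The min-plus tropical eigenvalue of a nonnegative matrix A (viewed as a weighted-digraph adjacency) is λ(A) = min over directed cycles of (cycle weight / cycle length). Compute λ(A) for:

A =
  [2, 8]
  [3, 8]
λ(A) = 2

Enumerate directed cycles and compute their means (weight / length). Sample:
  cycle 0 → 0: weight = 2, length = 1, mean = 2/1 ≈ 2.000
  cycle 1 → 1: weight = 8, length = 1, mean = 8/1 ≈ 8.000
  cycle 0 → 1 → 0: weight = 11, length = 2, mean = 11/2 ≈ 5.500
  cycle 1 → 0 → 1: weight = 11, length = 2, mean = 11/2 ≈ 5.500
Minimum mean = 2.000, attained e.g. along the cycle 0 → 0 with weight 2 and length 1. So λ(A) = 2/1 = 2.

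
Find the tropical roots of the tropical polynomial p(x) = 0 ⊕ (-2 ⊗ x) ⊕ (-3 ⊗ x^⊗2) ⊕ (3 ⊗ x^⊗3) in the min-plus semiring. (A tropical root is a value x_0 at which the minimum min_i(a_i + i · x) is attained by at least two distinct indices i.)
Roots: {-6, 1, 2}

Each tropical root is a break point of the lower envelope of the lines y = a_i + i · x (there are 4 lines, with slopes 0, 1, ..., 3). Only the lines that attain the minimum somewhere contribute to roots; other lines are dominated. Here the surviving (envelope) indices are i = 3, i = 2, i = 1, i = 0.
Intersections between consecutive envelope lines give the roots: for adjacent envelope indices i < j the intersection is x = (a_i − a_j) / (j − i). Reading off the sorted break points: {-6, 1, 2}.
Verification: at each break x_0, at least two indices attain the minimum of min_i(a_i + i · x_0).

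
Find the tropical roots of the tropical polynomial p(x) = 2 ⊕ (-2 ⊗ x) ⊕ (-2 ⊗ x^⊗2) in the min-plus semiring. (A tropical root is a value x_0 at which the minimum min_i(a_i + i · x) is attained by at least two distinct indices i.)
Roots: {0, 4}

Each tropical root is a break point of the lower envelope of the lines y = a_i + i · x (there are 3 lines, with slopes 0, 1, ..., 2). Only the lines that attain the minimum somewhere contribute to roots; other lines are dominated. Here the surviving (envelope) indices are i = 2, i = 1, i = 0.
Intersections between consecutive envelope lines give the roots: for adjacent envelope indices i < j the intersection is x = (a_i − a_j) / (j − i). Reading off the sorted break points: {0, 4}.
Verification: at each break x_0, at least two indices attain the minimum of min_i(a_i + i · x_0).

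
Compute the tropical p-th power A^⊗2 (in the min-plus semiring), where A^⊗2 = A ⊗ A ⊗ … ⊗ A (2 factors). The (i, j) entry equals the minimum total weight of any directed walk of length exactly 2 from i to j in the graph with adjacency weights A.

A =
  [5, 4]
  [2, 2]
A^⊗2 =
  [6, 6]
  [4, 4]

Each entry (A^⊗2)_ij equals the minimum over all length-2 walks i = v_0 → v_1 → … → v_2 = j of Σ_t A[v_t][v_{t+1}]. For example, for (i, j) = (0, 1) we minimise over 2 possible intermediate vertex sequences; the minimum is 6, attained along the walk 0 → 1 → 1.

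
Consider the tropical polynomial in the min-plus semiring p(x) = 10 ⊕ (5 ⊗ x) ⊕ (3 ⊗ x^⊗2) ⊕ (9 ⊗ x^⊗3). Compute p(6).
p(6) = 10

A tropical monomial a ⊗ x^⊗i evaluates to a + i · x. Evaluating each term at x = 6:
  Term 0 contributes 10 + 0 · 6 = 10
  Term 1 contributes 5 + 1 · 6 = 11
  Term 2 contributes 3 + 2 · 6 = 15
  Term 3 contributes 9 + 3 · 6 = 27
p(6) = ⊕ of these = min[10, 11, 15, 27] = 10.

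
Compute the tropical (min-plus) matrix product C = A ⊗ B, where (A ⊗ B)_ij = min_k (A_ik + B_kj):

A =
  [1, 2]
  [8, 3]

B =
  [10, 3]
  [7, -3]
A ⊗ B =
  [9, -1]
  [10, 0]

Apply the min-plus product entry-by-entry:
  C[0][0] = min over k of (A[0][0] + B[0][0] = 1 + 10 = 11, A[0][1] + B[1][0] = 2 + 7 = 9) = 9 (attained at k = 1)
  C[0][1] = min over k of (A[0][0] + B[0][1] = 1 + 3 = 4, A[0][1] + B[1][1] = 2 + -3 = -1) = -1 (attained at k = 1)
  C[1][0] = min over k of (A[1][0] + B[0][0] = 8 + 10 = 18, A[1][1] + B[1][0] = 3 + 7 = 10) = 10 (attained at k = 1)
  C[1][1] = min over k of (A[1][0] + B[0][1] = 8 + 3 = 11, A[1][1] + B[1][1] = 3 + -3 = 0) = 0 (attained at k = 1)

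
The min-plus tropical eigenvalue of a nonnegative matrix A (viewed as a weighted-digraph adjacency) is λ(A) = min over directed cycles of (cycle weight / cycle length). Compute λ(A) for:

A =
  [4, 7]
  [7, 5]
λ(A) = 4

Enumerate directed cycles and compute their means (weight / length). Sample:
  cycle 0 → 0: weight = 4, length = 1, mean = 4/1 ≈ 4.000
  cycle 1 → 1: weight = 5, length = 1, mean = 5/1 ≈ 5.000
  cycle 0 → 1 → 0: weight = 14, length = 2, mean = 14/2 ≈ 7.000
  cycle 1 → 0 → 1: weight = 14, length = 2, mean = 14/2 ≈ 7.000
Minimum mean = 4.000, attained e.g. along the cycle 0 → 0 with weight 4 and length 1. So λ(A) = 4/1 = 4.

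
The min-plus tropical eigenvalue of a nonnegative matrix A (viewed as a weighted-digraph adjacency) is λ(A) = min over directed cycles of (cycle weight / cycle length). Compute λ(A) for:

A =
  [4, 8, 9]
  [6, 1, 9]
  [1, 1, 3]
λ(A) = 1

Enumerate directed cycles and compute their means (weight / length). Sample:
  cycle 0 → 0: weight = 4, length = 1, mean = 4/1 ≈ 4.000
  cycle 1 → 1: weight = 1, length = 1, mean = 1/1 ≈ 1.000
  cycle 2 → 2: weight = 3, length = 1, mean = 3/1 ≈ 3.000
  cycle 0 → 1 → 0: weight = 14, length = 2, mean = 14/2 ≈ 7.000
  cycle 0 → 2 → 0: weight = 10, length = 2, mean = 10/2 ≈ 5.000
  cycle 1 → 0 → 1: weight = 14, length = 2, mean = 14/2 ≈ 7.000
Minimum mean = 1.000, attained e.g. along the cycle 1 → 1 with weight 1 and length 1. So λ(A) = 1/1 = 1.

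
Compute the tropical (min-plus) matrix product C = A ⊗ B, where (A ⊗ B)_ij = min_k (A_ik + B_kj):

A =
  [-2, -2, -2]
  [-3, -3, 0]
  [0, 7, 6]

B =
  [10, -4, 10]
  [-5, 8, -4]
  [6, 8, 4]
A ⊗ B =
  [-7, -6, -6]
  [-8, -7, -7]
  [2, -4, 3]

Apply the min-plus product entry-by-entry:
  C[0][0] = min over k of (A[0][0] + B[0][0] = -2 + 10 = 8, A[0][1] + B[1][0] = -2 + -5 = -7, A[0][2] + B[2][0] = -2 + 6 = 4) = -7 (attained at k = 1)
  C[0][1] = min over k of (A[0][0] + B[0][1] = -2 + -4 = -6, A[0][1] + B[1][1] = -2 + 8 = 6, A[0][2] + B[2][1] = -2 + 8 = 6) = -6 (attained at k = 0)
  C[0][2] = min over k of (A[0][0] + B[0][2] = -2 + 10 = 8, A[0][1] + B[1][2] = -2 + -4 = -6, A[0][2] + B[2][2] = -2 + 4 = 2) = -6 (attained at k = 1)
  C[1][0] = min over k of (A[1][0] + B[0][0] = -3 + 10 = 7, A[1][1] + B[1][0] = -3 + -5 = -8, A[1][2] + B[2][0] = 0 + 6 = 6) = -8 (attained at k = 1)
  C[1][1] = min over k of (A[1][0] + B[0][1] = -3 + -4 = -7, A[1][1] + B[1][1] = -3 + 8 = 5, A[1][2] + B[2][1] = 0 + 8 = 8) = -7 (attained at k = 0)
  C[1][2] = min over k of (A[1][0] + B[0][2] = -3 + 10 = 7, A[1][1] + B[1][2] = -3 + -4 = -7, A[1][2] + B[2][2] = 0 + 4 = 4) = -7 (attained at k = 1)
  C[2][0] = min over k of (A[2][0] + B[0][0] = 0 + 10 = 10, A[2][1] + B[1][0] = 7 + -5 = 2, A[2][2] + B[2][0] = 6 + 6 = 12) = 2 (attained at k = 1)
  C[2][1] = min over k of (A[2][0] + B[0][1] = 0 + -4 = -4, A[2][1] + B[1][1] = 7 + 8 = 15, A[2][2] + B[2][1] = 6 + 8 = 14) = -4 (attained at k = 0)
  C[2][2] = min over k of (A[2][0] + B[0][2] = 0 + 10 = 10, A[2][1] + B[1][2] = 7 + -4 = 3, A[2][2] + B[2][2] = 6 + 4 = 10) = 3 (attained at k = 1)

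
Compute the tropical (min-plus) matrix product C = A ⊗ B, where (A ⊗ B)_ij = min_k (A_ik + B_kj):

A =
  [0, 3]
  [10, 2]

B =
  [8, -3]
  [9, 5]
A ⊗ B =
  [8, -3]
  [11, 7]

Apply the min-plus product entry-by-entry:
  C[0][0] = min over k of (A[0][0] + B[0][0] = 0 + 8 = 8, A[0][1] + B[1][0] = 3 + 9 = 12) = 8 (attained at k = 0)
  C[0][1] = min over k of (A[0][0] + B[0][1] = 0 + -3 = -3, A[0][1] + B[1][1] = 3 + 5 = 8) = -3 (attained at k = 0)
  C[1][0] = min over k of (A[1][0] + B[0][0] = 10 + 8 = 18, A[1][1] + B[1][0] = 2 + 9 = 11) = 11 (attained at k = 1)
  C[1][1] = min over k of (A[1][0] + B[0][1] = 10 + -3 = 7, A[1][1] + B[1][1] = 2 + 5 = 7) = 7 (attained at k = 0)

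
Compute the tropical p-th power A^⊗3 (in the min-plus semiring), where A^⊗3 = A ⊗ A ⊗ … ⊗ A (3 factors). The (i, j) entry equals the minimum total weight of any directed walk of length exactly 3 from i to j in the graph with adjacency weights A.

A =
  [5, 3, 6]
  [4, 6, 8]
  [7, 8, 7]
A^⊗3 =
  [12, 10, 13]
  [11, 12, 15]
  [14, 15, 18]

Each entry (A^⊗3)_ij equals the minimum over all length-3 walks i = v_0 → v_1 → … → v_3 = j of Σ_t A[v_t][v_{t+1}]. For example, for (i, j) = (0, 2) we minimise over 9 possible intermediate vertex sequences; the minimum is 13, attained along the walk 0 → 1 → 0 → 2.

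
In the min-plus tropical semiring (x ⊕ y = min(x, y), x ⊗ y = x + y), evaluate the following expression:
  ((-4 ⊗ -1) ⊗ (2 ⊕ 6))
((-4 ⊗ -1) ⊗ (2 ⊕ 6)) = -3

Expand innermost to outermost. Recall ⊕ takes the minimum of its arguments and ⊗ takes their sum. Working out the expression ((-4 ⊗ -1) ⊗ (2 ⊕ 6)) gives -3.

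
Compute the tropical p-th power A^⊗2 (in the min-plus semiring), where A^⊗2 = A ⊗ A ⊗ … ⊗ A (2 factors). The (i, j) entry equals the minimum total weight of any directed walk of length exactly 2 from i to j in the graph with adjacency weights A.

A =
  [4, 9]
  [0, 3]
A^⊗2 =
  [8, 12]
  [3, 6]

Each entry (A^⊗2)_ij equals the minimum over all length-2 walks i = v_0 → v_1 → … → v_2 = j of Σ_t A[v_t][v_{t+1}]. For example, for (i, j) = (0, 1) we minimise over 2 possible intermediate vertex sequences; the minimum is 12, attained along the walk 0 → 1 → 1.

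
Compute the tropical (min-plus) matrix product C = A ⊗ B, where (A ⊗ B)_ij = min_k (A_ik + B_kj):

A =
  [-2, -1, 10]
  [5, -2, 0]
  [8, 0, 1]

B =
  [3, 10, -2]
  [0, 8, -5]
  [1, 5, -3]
A ⊗ B =
  [-1, 7, -6]
  [-2, 5, -7]
  [0, 6, -5]

Apply the min-plus product entry-by-entry:
  C[0][0] = min over k of (A[0][0] + B[0][0] = -2 + 3 = 1, A[0][1] + B[1][0] = -1 + 0 = -1, A[0][2] + B[2][0] = 10 + 1 = 11) = -1 (attained at k = 1)
  C[0][1] = min over k of (A[0][0] + B[0][1] = -2 + 10 = 8, A[0][1] + B[1][1] = -1 + 8 = 7, A[0][2] + B[2][1] = 10 + 5 = 15) = 7 (attained at k = 1)
  C[0][2] = min over k of (A[0][0] + B[0][2] = -2 + -2 = -4, A[0][1] + B[1][2] = -1 + -5 = -6, A[0][2] + B[2][2] = 10 + -3 = 7) = -6 (attained at k = 1)
  C[1][0] = min over k of (A[1][0] + B[0][0] = 5 + 3 = 8, A[1][1] + B[1][0] = -2 + 0 = -2, A[1][2] + B[2][0] = 0 + 1 = 1) = -2 (attained at k = 1)
  C[1][1] = min over k of (A[1][0] + B[0][1] = 5 + 10 = 15, A[1][1] + B[1][1] = -2 + 8 = 6, A[1][2] + B[2][1] = 0 + 5 = 5) = 5 (attained at k = 2)
  C[1][2] = min over k of (A[1][0] + B[0][2] = 5 + -2 = 3, A[1][1] + B[1][2] = -2 + -5 = -7, A[1][2] + B[2][2] = 0 + -3 = -3) = -7 (attained at k = 1)
  C[2][0] = min over k of (A[2][0] + B[0][0] = 8 + 3 = 11, A[2][1] + B[1][0] = 0 + 0 = 0, A[2][2] + B[2][0] = 1 + 1 = 2) = 0 (attained at k = 1)
  C[2][1] = min over k of (A[2][0] + B[0][1] = 8 + 10 = 18, A[2][1] + B[1][1] = 0 + 8 = 8, A[2][2] + B[2][1] = 1 + 5 = 6) = 6 (attained at k = 2)
  C[2][2] = min over k of (A[2][0] + B[0][2] = 8 + -2 = 6, A[2][1] + B[1][2] = 0 + -5 = -5, A[2][2] + B[2][2] = 1 + -3 = -2) = -5 (attained at k = 1)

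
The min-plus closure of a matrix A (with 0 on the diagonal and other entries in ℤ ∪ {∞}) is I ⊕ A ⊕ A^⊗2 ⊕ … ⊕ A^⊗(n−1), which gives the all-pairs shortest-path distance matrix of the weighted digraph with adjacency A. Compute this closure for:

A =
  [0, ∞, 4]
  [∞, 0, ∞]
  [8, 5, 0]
Closure =
  [0, 9, 4]
  [∞, 0, ∞]
  [8, 5, 0]

This is the Floyd-Warshall all-pairs shortest-path computation. For each intermediate vertex k = 0, 1, …, 2, update dist[i][j] ← min(dist[i][j], dist[i][k] + dist[k][j]). The final matrix gives, for each (i, j), the minimum total weight of any directed path from i to j (possibly empty when i = j).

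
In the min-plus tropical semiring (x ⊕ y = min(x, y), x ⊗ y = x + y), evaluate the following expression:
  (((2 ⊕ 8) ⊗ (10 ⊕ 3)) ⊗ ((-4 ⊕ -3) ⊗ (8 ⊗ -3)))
(((2 ⊕ 8) ⊗ (10 ⊕ 3)) ⊗ ((-4 ⊕ -3) ⊗ (8 ⊗ -3))) = 6

Expand innermost to outermost. Recall ⊕ takes the minimum of its arguments and ⊗ takes their sum. Working out the expression (((2 ⊕ 8) ⊗ (10 ⊕ 3)) ⊗ ((-4 ⊕ -3) ⊗ (8 ⊗ -3))) gives 6.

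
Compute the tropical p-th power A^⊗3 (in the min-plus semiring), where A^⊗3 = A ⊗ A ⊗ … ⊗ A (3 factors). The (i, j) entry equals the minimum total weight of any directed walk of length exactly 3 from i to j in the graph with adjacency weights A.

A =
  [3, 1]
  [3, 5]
A^⊗3 =
  [7, 5]
  [7, 7]

Each entry (A^⊗3)_ij equals the minimum over all length-3 walks i = v_0 → v_1 → … → v_3 = j of Σ_t A[v_t][v_{t+1}]. For example, for (i, j) = (0, 1) we minimise over 4 possible intermediate vertex sequences; the minimum is 5, attained along the walk 0 → 1 → 0 → 1.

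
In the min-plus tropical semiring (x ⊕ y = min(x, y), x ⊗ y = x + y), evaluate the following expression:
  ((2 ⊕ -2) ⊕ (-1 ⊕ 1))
((2 ⊕ -2) ⊕ (-1 ⊕ 1)) = -2

Expand innermost to outermost. Recall ⊕ takes the minimum of its arguments and ⊗ takes their sum. Working out the expression ((2 ⊕ -2) ⊕ (-1 ⊕ 1)) gives -2.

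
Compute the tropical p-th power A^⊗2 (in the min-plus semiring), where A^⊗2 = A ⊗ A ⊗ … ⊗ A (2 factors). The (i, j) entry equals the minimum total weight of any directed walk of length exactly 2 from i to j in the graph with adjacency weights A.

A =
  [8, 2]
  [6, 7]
A^⊗2 =
  [8, 9]
  [13, 8]

Each entry (A^⊗2)_ij equals the minimum over all length-2 walks i = v_0 → v_1 → … → v_2 = j of Σ_t A[v_t][v_{t+1}]. For example, for (i, j) = (0, 1) we minimise over 2 possible intermediate vertex sequences; the minimum is 9, attained along the walk 0 → 1 → 1.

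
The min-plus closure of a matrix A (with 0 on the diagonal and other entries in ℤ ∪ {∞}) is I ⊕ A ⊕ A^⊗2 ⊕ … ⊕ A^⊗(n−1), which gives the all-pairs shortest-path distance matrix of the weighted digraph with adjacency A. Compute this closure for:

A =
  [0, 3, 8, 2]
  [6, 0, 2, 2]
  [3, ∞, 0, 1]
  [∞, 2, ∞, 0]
Closure =
  [0, 3, 5, 2]
  [5, 0, 2, 2]
  [3, 3, 0, 1]
  [7, 2, 4, 0]

This is the Floyd-Warshall all-pairs shortest-path computation. For each intermediate vertex k = 0, 1, …, 3, update dist[i][j] ← min(dist[i][j], dist[i][k] + dist[k][j]). The final matrix gives, for each (i, j), the minimum total weight of any directed path from i to j (possibly empty when i = j).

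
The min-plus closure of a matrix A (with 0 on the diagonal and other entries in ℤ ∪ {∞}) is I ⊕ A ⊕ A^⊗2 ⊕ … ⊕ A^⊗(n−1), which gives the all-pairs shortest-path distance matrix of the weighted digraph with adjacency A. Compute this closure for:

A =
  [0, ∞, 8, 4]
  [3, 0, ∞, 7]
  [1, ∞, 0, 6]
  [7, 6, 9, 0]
Closure =
  [0, 10, 8, 4]
  [3, 0, 11, 7]
  [1, 11, 0, 5]
  [7, 6, 9, 0]

This is the Floyd-Warshall all-pairs shortest-path computation. For each intermediate vertex k = 0, 1, …, 3, update dist[i][j] ← min(dist[i][j], dist[i][k] + dist[k][j]). The final matrix gives, for each (i, j), the minimum total weight of any directed path from i to j (possibly empty when i = j).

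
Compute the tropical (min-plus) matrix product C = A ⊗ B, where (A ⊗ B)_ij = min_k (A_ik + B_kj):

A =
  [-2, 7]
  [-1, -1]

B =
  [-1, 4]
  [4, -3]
A ⊗ B =
  [-3, 2]
  [-2, -4]

Apply the min-plus product entry-by-entry:
  C[0][0] = min over k of (A[0][0] + B[0][0] = -2 + -1 = -3, A[0][1] + B[1][0] = 7 + 4 = 11) = -3 (attained at k = 0)
  C[0][1] = min over k of (A[0][0] + B[0][1] = -2 + 4 = 2, A[0][1] + B[1][1] = 7 + -3 = 4) = 2 (attained at k = 0)
  C[1][0] = min over k of (A[1][0] + B[0][0] = -1 + -1 = -2, A[1][1] + B[1][0] = -1 + 4 = 3) = -2 (attained at k = 0)
  C[1][1] = min over k of (A[1][0] + B[0][1] = -1 + 4 = 3, A[1][1] + B[1][1] = -1 + -3 = -4) = -4 (attained at k = 1)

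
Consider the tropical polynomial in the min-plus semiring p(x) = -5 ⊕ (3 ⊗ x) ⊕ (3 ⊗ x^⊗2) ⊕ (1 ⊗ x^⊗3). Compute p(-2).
p(-2) = -5

A tropical monomial a ⊗ x^⊗i evaluates to a + i · x. Evaluating each term at x = -2:
  Term 0 contributes -5 + 0 · -2 = -5
  Term 1 contributes 3 + 1 · -2 = 1
  Term 2 contributes 3 + 2 · -2 = -1
  Term 3 contributes 1 + 3 · -2 = -5
p(-2) = ⊕ of these = min[-5, 1, -1, -5] = -5.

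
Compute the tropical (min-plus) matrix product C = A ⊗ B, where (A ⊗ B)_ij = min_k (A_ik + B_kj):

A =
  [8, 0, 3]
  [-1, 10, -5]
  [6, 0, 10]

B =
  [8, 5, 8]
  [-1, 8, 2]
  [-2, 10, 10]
A ⊗ B =
  [-1, 8, 2]
  [-7, 4, 5]
  [-1, 8, 2]

Apply the min-plus product entry-by-entry:
  C[0][0] = min over k of (A[0][0] + B[0][0] = 8 + 8 = 16, A[0][1] + B[1][0] = 0 + -1 = -1, A[0][2] + B[2][0] = 3 + -2 = 1) = -1 (attained at k = 1)
  C[0][1] = min over k of (A[0][0] + B[0][1] = 8 + 5 = 13, A[0][1] + B[1][1] = 0 + 8 = 8, A[0][2] + B[2][1] = 3 + 10 = 13) = 8 (attained at k = 1)
  C[0][2] = min over k of (A[0][0] + B[0][2] = 8 + 8 = 16, A[0][1] + B[1][2] = 0 + 2 = 2, A[0][2] + B[2][2] = 3 + 10 = 13) = 2 (attained at k = 1)
  C[1][0] = min over k of (A[1][0] + B[0][0] = -1 + 8 = 7, A[1][1] + B[1][0] = 10 + -1 = 9, A[1][2] + B[2][0] = -5 + -2 = -7) = -7 (attained at k = 2)
  C[1][1] = min over k of (A[1][0] + B[0][1] = -1 + 5 = 4, A[1][1] + B[1][1] = 10 + 8 = 18, A[1][2] + B[2][1] = -5 + 10 = 5) = 4 (attained at k = 0)
  C[1][2] = min over k of (A[1][0] + B[0][2] = -1 + 8 = 7, A[1][1] + B[1][2] = 10 + 2 = 12, A[1][2] + B[2][2] = -5 + 10 = 5) = 5 (attained at k = 2)
  C[2][0] = min over k of (A[2][0] + B[0][0] = 6 + 8 = 14, A[2][1] + B[1][0] = 0 + -1 = -1, A[2][2] + B[2][0] = 10 + -2 = 8) = -1 (attained at k = 1)
  C[2][1] = min over k of (A[2][0] + B[0][1] = 6 + 5 = 11, A[2][1] + B[1][1] = 0 + 8 = 8, A[2][2] + B[2][1] = 10 + 10 = 20) = 8 (attained at k = 1)
  C[2][2] = min over k of (A[2][0] + B[0][2] = 6 + 8 = 14, A[2][1] + B[1][2] = 0 + 2 = 2, A[2][2] + B[2][2] = 10 + 10 = 20) = 2 (attained at k = 1)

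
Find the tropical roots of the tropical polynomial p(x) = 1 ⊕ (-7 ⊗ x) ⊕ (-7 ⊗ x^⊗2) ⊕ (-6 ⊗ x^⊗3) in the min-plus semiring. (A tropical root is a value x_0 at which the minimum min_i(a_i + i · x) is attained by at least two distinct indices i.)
Roots: {-1, 0, 8}

Each tropical root is a break point of the lower envelope of the lines y = a_i + i · x (there are 4 lines, with slopes 0, 1, ..., 3). Only the lines that attain the minimum somewhere contribute to roots; other lines are dominated. Here the surviving (envelope) indices are i = 3, i = 2, i = 1, i = 0.
Intersections between consecutive envelope lines give the roots: for adjacent envelope indices i < j the intersection is x = (a_i − a_j) / (j − i). Reading off the sorted break points: {-1, 0, 8}.
Verification: at each break x_0, at least two indices attain the minimum of min_i(a_i + i · x_0).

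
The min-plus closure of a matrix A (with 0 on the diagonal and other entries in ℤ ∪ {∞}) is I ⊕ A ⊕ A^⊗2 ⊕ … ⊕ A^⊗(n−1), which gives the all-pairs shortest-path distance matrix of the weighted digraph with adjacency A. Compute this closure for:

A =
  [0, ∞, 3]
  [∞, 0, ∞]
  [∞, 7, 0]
Closure =
  [0, 10, 3]
  [∞, 0, ∞]
  [∞, 7, 0]

This is the Floyd-Warshall all-pairs shortest-path computation. For each intermediate vertex k = 0, 1, …, 2, update dist[i][j] ← min(dist[i][j], dist[i][k] + dist[k][j]). The final matrix gives, for each (i, j), the minimum total weight of any directed path from i to j (possibly empty when i = j).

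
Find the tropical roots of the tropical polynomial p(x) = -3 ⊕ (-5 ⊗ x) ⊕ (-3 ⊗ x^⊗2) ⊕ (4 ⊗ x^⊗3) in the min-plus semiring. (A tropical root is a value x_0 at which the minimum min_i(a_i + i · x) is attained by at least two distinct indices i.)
Roots: {-7, -2, 2}

Each tropical root is a break point of the lower envelope of the lines y = a_i + i · x (there are 4 lines, with slopes 0, 1, ..., 3). Only the lines that attain the minimum somewhere contribute to roots; other lines are dominated. Here the surviving (envelope) indices are i = 3, i = 2, i = 1, i = 0.
Intersections between consecutive envelope lines give the roots: for adjacent envelope indices i < j the intersection is x = (a_i − a_j) / (j − i). Reading off the sorted break points: {-7, -2, 2}.
Verification: at each break x_0, at least two indices attain the minimum of min_i(a_i + i · x_0).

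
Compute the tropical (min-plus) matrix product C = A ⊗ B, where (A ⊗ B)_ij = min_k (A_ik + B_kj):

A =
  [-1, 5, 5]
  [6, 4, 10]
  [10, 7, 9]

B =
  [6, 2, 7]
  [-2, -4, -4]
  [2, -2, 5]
A ⊗ B =
  [3, 1, 1]
  [2, 0, 0]
  [5, 3, 3]

Apply the min-plus product entry-by-entry:
  C[0][0] = min over k of (A[0][0] + B[0][0] = -1 + 6 = 5, A[0][1] + B[1][0] = 5 + -2 = 3, A[0][2] + B[2][0] = 5 + 2 = 7) = 3 (attained at k = 1)
  C[0][1] = min over k of (A[0][0] + B[0][1] = -1 + 2 = 1, A[0][1] + B[1][1] = 5 + -4 = 1, A[0][2] + B[2][1] = 5 + -2 = 3) = 1 (attained at k = 0)
  C[0][2] = min over k of (A[0][0] + B[0][2] = -1 + 7 = 6, A[0][1] + B[1][2] = 5 + -4 = 1, A[0][2] + B[2][2] = 5 + 5 = 10) = 1 (attained at k = 1)
  C[1][0] = min over k of (A[1][0] + B[0][0] = 6 + 6 = 12, A[1][1] + B[1][0] = 4 + -2 = 2, A[1][2] + B[2][0] = 10 + 2 = 12) = 2 (attained at k = 1)
  C[1][1] = min over k of (A[1][0] + B[0][1] = 6 + 2 = 8, A[1][1] + B[1][1] = 4 + -4 = 0, A[1][2] + B[2][1] = 10 + -2 = 8) = 0 (attained at k = 1)
  C[1][2] = min over k of (A[1][0] + B[0][2] = 6 + 7 = 13, A[1][1] + B[1][2] = 4 + -4 = 0, A[1][2] + B[2][2] = 10 + 5 = 15) = 0 (attained at k = 1)
  C[2][0] = min over k of (A[2][0] + B[0][0] = 10 + 6 = 16, A[2][1] + B[1][0] = 7 + -2 = 5, A[2][2] + B[2][0] = 9 + 2 = 11) = 5 (attained at k = 1)
  C[2][1] = min over k of (A[2][0] + B[0][1] = 10 + 2 = 12, A[2][1] + B[1][1] = 7 + -4 = 3, A[2][2] + B[2][1] = 9 + -2 = 7) = 3 (attained at k = 1)
  C[2][2] = min over k of (A[2][0] + B[0][2] = 10 + 7 = 17, A[2][1] + B[1][2] = 7 + -4 = 3, A[2][2] + B[2][2] = 9 + 5 = 14) = 3 (attained at k = 1)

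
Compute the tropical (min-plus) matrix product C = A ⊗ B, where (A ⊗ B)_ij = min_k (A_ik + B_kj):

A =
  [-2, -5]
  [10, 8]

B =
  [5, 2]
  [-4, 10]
A ⊗ B =
  [-9, 0]
  [4, 12]

Apply the min-plus product entry-by-entry:
  C[0][0] = min over k of (A[0][0] + B[0][0] = -2 + 5 = 3, A[0][1] + B[1][0] = -5 + -4 = -9) = -9 (attained at k = 1)
  C[0][1] = min over k of (A[0][0] + B[0][1] = -2 + 2 = 0, A[0][1] + B[1][1] = -5 + 10 = 5) = 0 (attained at k = 0)
  C[1][0] = min over k of (A[1][0] + B[0][0] = 10 + 5 = 15, A[1][1] + B[1][0] = 8 + -4 = 4) = 4 (attained at k = 1)
  C[1][1] = min over k of (A[1][0] + B[0][1] = 10 + 2 = 12, A[1][1] + B[1][1] = 8 + 10 = 18) = 12 (attained at k = 0)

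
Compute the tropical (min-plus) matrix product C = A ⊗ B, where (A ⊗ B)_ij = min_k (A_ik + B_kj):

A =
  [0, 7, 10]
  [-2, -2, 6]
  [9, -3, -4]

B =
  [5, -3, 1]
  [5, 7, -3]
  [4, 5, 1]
A ⊗ B =
  [5, -3, 1]
  [3, -5, -5]
  [0, 1, -6]

Apply the min-plus product entry-by-entry:
  C[0][0] = min over k of (A[0][0] + B[0][0] = 0 + 5 = 5, A[0][1] + B[1][0] = 7 + 5 = 12, A[0][2] + B[2][0] = 10 + 4 = 14) = 5 (attained at k = 0)
  C[0][1] = min over k of (A[0][0] + B[0][1] = 0 + -3 = -3, A[0][1] + B[1][1] = 7 + 7 = 14, A[0][2] + B[2][1] = 10 + 5 = 15) = -3 (attained at k = 0)
  C[0][2] = min over k of (A[0][0] + B[0][2] = 0 + 1 = 1, A[0][1] + B[1][2] = 7 + -3 = 4, A[0][2] + B[2][2] = 10 + 1 = 11) = 1 (attained at k = 0)
  C[1][0] = min over k of (A[1][0] + B[0][0] = -2 + 5 = 3, A[1][1] + B[1][0] = -2 + 5 = 3, A[1][2] + B[2][0] = 6 + 4 = 10) = 3 (attained at k = 0)
  C[1][1] = min over k of (A[1][0] + B[0][1] = -2 + -3 = -5, A[1][1] + B[1][1] = -2 + 7 = 5, A[1][2] + B[2][1] = 6 + 5 = 11) = -5 (attained at k = 0)
  C[1][2] = min over k of (A[1][0] + B[0][2] = -2 + 1 = -1, A[1][1] + B[1][2] = -2 + -3 = -5, A[1][2] + B[2][2] = 6 + 1 = 7) = -5 (attained at k = 1)
  C[2][0] = min over k of (A[2][0] + B[0][0] = 9 + 5 = 14, A[2][1] + B[1][0] = -3 + 5 = 2, A[2][2] + B[2][0] = -4 + 4 = 0) = 0 (attained at k = 2)
  C[2][1] = min over k of (A[2][0] + B[0][1] = 9 + -3 = 6, A[2][1] + B[1][1] = -3 + 7 = 4, A[2][2] + B[2][1] = -4 + 5 = 1) = 1 (attained at k = 2)
  C[2][2] = min over k of (A[2][0] + B[0][2] = 9 + 1 = 10, A[2][1] + B[1][2] = -3 + -3 = -6, A[2][2] + B[2][2] = -4 + 1 = -3) = -6 (attained at k = 1)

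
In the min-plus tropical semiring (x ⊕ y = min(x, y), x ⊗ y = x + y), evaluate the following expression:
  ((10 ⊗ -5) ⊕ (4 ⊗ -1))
((10 ⊗ -5) ⊕ (4 ⊗ -1)) = 3

Expand innermost to outermost. Recall ⊕ takes the minimum of its arguments and ⊗ takes their sum. Working out the expression ((10 ⊗ -5) ⊕ (4 ⊗ -1)) gives 3.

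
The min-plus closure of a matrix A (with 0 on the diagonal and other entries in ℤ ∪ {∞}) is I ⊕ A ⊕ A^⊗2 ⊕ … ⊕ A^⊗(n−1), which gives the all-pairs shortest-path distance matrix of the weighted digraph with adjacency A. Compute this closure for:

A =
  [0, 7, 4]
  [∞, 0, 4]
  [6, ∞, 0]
Closure =
  [0, 7, 4]
  [10, 0, 4]
  [6, 13, 0]

This is the Floyd-Warshall all-pairs shortest-path computation. For each intermediate vertex k = 0, 1, …, 2, update dist[i][j] ← min(dist[i][j], dist[i][k] + dist[k][j]). The final matrix gives, for each (i, j), the minimum total weight of any directed path from i to j (possibly empty when i = j).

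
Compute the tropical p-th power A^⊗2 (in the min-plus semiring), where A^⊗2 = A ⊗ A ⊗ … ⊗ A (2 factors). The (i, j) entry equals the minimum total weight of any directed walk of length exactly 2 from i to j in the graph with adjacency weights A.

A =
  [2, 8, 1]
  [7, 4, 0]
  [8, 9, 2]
A^⊗2 =
  [4, 10, 3]
  [8, 8, 2]
  [10, 11, 4]

Each entry (A^⊗2)_ij equals the minimum over all length-2 walks i = v_0 → v_1 → … → v_2 = j of Σ_t A[v_t][v_{t+1}]. For example, for (i, j) = (0, 2) we minimise over 3 possible intermediate vertex sequences; the minimum is 3, attained along the walk 0 → 0 → 2.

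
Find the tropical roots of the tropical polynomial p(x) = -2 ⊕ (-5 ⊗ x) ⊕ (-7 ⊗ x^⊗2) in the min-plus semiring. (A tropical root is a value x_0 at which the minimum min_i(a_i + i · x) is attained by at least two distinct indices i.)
Roots: {2, 3}

Each tropical root is a break point of the lower envelope of the lines y = a_i + i · x (there are 3 lines, with slopes 0, 1, ..., 2). Only the lines that attain the minimum somewhere contribute to roots; other lines are dominated. Here the surviving (envelope) indices are i = 2, i = 1, i = 0.
Intersections between consecutive envelope lines give the roots: for adjacent envelope indices i < j the intersection is x = (a_i − a_j) / (j − i). Reading off the sorted break points: {2, 3}.
Verification: at each break x_0, at least two indices attain the minimum of min_i(a_i + i · x_0).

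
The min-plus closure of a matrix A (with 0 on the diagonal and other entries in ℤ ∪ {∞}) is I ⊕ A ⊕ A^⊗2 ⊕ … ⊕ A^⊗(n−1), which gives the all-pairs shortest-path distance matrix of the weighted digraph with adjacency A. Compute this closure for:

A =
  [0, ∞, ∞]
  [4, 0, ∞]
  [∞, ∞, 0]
Closure =
  [0, ∞, ∞]
  [4, 0, ∞]
  [∞, ∞, 0]

This is the Floyd-Warshall all-pairs shortest-path computation. For each intermediate vertex k = 0, 1, …, 2, update dist[i][j] ← min(dist[i][j], dist[i][k] + dist[k][j]). The final matrix gives, for each (i, j), the minimum total weight of any directed path from i to j (possibly empty when i = j).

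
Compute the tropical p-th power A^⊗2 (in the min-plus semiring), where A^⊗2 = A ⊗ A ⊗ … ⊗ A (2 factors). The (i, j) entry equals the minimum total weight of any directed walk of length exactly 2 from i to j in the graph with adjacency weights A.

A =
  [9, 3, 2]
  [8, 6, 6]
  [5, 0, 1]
A^⊗2 =
  [7, 2, 3]
  [11, 6, 7]
  [6, 1, 2]

Each entry (A^⊗2)_ij equals the minimum over all length-2 walks i = v_0 → v_1 → … → v_2 = j of Σ_t A[v_t][v_{t+1}]. For example, for (i, j) = (0, 2) we minimise over 3 possible intermediate vertex sequences; the minimum is 3, attained along the walk 0 → 2 → 2.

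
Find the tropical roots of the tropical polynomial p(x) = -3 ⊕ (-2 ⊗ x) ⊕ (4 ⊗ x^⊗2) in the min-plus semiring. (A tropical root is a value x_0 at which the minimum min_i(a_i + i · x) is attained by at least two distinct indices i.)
Roots: {-6, -1}

Each tropical root is a break point of the lower envelope of the lines y = a_i + i · x (there are 3 lines, with slopes 0, 1, ..., 2). Only the lines that attain the minimum somewhere contribute to roots; other lines are dominated. Here the surviving (envelope) indices are i = 2, i = 1, i = 0.
Intersections between consecutive envelope lines give the roots: for adjacent envelope indices i < j the intersection is x = (a_i − a_j) / (j − i). Reading off the sorted break points: {-6, -1}.
Verification: at each break x_0, at least two indices attain the minimum of min_i(a_i + i · x_0).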